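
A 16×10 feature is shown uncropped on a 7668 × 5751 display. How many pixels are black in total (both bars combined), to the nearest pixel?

Since 1.600 > 1.333, the feature is width-limited.
The feature is 7668 × 10/16 ≈ 4792.5000 px tall.
Black = 5751 − 4792.5000 = 958.5000 px.
Bar area = 958.5000 × 7668 ≈ 7349778 px.

7349778 pixels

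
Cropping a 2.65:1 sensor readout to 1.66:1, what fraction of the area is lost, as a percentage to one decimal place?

37.4%

Going from 2.65:1 to 1.66:1 means cutting width while keeping height.
(1.660)/(2.650) ≈ 0.626 of the area survives, leaving 37.36% discarded.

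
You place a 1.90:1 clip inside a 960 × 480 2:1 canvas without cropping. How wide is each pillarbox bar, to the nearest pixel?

Since 1.900 < 2.000, the clip is height-limited.
The clip is 480 × 1.900 ≈ 912.00 px wide.
960 − 912.00 = 48.00 px of bars (24.00 each).

24 px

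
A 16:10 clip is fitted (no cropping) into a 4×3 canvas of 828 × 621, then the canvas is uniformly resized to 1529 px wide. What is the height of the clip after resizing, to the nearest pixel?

At 828×621 the clip is width-limited, so height = 828 × 10/16 ≈ 517.50 px.
Resizing to 1529 px wide multiplies everything by 1.8466: 517.50 → 955.62 px.

956 px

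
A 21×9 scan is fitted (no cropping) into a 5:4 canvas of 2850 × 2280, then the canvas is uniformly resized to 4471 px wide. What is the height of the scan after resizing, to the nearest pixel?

1916 px

In the 2850×2280 frame the scan fills the width: height = 2850 × 9/21 ≈ 1221.43 px.
Scaling 2850 → 4471 is ×1.5688, so the height becomes 1221.43 × 1.5688 ≈ 1916.14 px.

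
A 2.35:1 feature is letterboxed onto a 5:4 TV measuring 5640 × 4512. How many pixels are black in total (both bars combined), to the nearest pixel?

2.35:1 is wider than 5:4, so it spans the full width.
The feature is 5640 / 2.350 ≈ 2400.0000 px tall.
Leftover height: 4512 − 2400.0000 = 2112.0000 px.
Across the 5640-px span: 2112.0000 × 5640 ≈ 11911680 px.

11911680 pixels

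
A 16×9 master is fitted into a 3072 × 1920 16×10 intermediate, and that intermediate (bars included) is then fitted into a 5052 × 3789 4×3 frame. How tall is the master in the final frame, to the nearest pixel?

2842 px

First fit — 16×9 into 3072×1920 spans the width: 3072.00 × 1728.00.
The 16×10 canvas is width-limited in 5052×3789, giving 5052.00 × 3157.50; scale factor 1.6445.
Applying the same ×1.6445: 1728.00 → 2841.75.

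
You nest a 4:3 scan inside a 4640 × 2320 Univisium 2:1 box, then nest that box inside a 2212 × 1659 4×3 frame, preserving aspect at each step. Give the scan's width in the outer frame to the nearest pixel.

4:3 in 4640×2320: fills the height, so the scan is 3093.33 × 2320.00.
The Univisium 2:1 canvas is width-limited in 2212×1659, giving 2212.00 × 1106.00; scale factor 0.4767.
The scan scales with it: width 3093.33 × 0.4767 ≈ 1474.67.

1475 px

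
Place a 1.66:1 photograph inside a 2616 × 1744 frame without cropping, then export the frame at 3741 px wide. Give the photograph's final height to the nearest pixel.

Fitted into 2616×1744, the photograph spans the width; its height is 2616 / 1.660 ≈ 1575.90 px.
The frame scales by 3741/2616 = 1.4300; 1575.90 × 1.4300 ≈ 2253.61 px.

2254 px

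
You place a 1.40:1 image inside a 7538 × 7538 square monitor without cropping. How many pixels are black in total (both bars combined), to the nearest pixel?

16234698 pixels

Since 1.400 > 1.000, the image is width-limited.
Content height = 7538 / 1.400 ≈ 5384.2857 px.
Leftover height: 7538 − 5384.2857 = 2153.7143 px.
Across the 7538-px span: 2153.7143 × 7538 ≈ 16234698 px.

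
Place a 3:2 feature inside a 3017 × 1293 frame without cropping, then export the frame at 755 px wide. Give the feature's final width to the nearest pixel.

In the 3017×1293 frame the feature fills the height: width = 1293 × 3/2 ≈ 1939.50 px.
The frame scales by 755/3017 = 0.2502; 1939.50 × 0.2502 ≈ 485.36 px.

485 px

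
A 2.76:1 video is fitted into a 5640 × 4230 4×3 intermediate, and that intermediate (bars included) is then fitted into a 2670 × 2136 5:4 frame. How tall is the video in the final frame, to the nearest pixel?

967 px

Inside the 5640×4230 canvas the video is width-limited at 5640.00 × 2043.48.
Second fit — the 4×3 canvas into 2670×2136 spans the width: 2670.00 × 2002.50 (×0.4734 from 5640×4230).
So the video's height is 2043.48 × 0.4734 ≈ 967.39.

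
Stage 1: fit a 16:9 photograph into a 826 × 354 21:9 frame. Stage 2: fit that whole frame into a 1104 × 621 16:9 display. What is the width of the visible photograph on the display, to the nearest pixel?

16:9 in 826×354: fills the height, so the photograph is 629.33 × 354.00.
The 21:9 canvas is width-limited in 1104×621, giving 1104.00 × 473.14; scale factor 1.3366.
Applying the same ×1.3366: 629.33 → 841.14.

841 px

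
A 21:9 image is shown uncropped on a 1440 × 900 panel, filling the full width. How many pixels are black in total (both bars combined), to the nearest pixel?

The image is 1440 × 9/21 ≈ 617.1429 px tall.
Leftover height: 900 − 617.1429 = 282.8571 px.
Bar area = 282.8571 × 1440 ≈ 407314 px.

407314 pixels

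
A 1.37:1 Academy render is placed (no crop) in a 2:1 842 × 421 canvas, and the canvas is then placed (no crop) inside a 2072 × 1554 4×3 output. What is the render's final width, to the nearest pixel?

1419 px

First fit — 1.37:1 Academy into 842×421 spans the height: 576.77 × 421.00.
Second fit — the 2:1 canvas into 2072×1554 spans the width: 2072.00 × 1036.00 (×2.4608 from 842×421).
The render scales with it: width 576.77 × 2.4608 ≈ 1419.32.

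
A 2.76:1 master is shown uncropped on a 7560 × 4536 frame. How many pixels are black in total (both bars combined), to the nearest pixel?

Since 2.760 > 1.667, the master is width-limited.
That makes the image 2739.1304 px tall (7560 / 2.760).
Black = 4536 − 2739.1304 = 1796.8696 px.
Across the 7560-px span: 1796.8696 × 7560 ≈ 13584334 px.

13584334 pixels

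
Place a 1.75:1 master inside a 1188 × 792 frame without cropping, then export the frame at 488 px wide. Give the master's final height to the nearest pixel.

279 px

At 1188×792 the master is width-limited, so height = 1188 / 1.750 ≈ 678.86 px.
Resizing to 488 px wide multiplies everything by 0.4108: 678.86 → 278.86 px.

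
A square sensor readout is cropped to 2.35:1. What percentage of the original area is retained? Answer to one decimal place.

The width stays; only height is cut (since 2.35:1 is wider than square).
(1.000)/(2.350) ≈ 0.426 of the area survives.

42.6%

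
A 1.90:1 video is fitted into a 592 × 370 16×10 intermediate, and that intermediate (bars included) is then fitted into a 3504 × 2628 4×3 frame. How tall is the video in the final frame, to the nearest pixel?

1844 px

Inside the 592×370 canvas the video is width-limited at 592.00 × 311.58.
The 16×10 canvas is width-limited in 3504×2628, giving 3504.00 × 2190.00; scale factor 5.9189.
The video scales with it: height 311.58 × 5.9189 ≈ 1844.21.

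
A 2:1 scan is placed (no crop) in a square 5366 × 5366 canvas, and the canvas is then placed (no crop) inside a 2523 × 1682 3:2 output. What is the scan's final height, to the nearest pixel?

841 px

Inside the 5366×5366 canvas the scan is width-limited at 5366.00 × 2683.00.
Second fit — the square canvas into 2523×1682 spans the height: 1682.00 × 1682.00 (×0.3135 from 5366×5366).
Applying the same ×0.3135: 2683.00 → 841.00.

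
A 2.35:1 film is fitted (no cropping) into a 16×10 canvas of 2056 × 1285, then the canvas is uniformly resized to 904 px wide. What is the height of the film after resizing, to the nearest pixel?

Fitted into 2056×1285, the film spans the width; its height is 2056 / 2.350 ≈ 874.89 px.
Resizing to 904 px wide multiplies everything by 0.4397: 874.89 → 384.68 px.

385 px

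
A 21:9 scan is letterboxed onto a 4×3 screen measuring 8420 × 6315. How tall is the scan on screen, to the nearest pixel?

3609 px

Since 2.333 > 1.333, the scan is width-limited.
The scan is 8420 × 9/21 ≈ 3608.57 px tall.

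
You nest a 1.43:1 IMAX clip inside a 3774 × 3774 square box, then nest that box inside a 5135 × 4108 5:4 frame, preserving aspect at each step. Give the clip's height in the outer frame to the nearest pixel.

2873 px

1.43:1 IMAX in 3774×3774: fills the width, so the clip is 3774.00 × 2639.16.
The square canvas is height-limited in 5135×4108, giving 4108.00 × 4108.00; scale factor 1.0885.
The clip scales with it: height 2639.16 × 1.0885 ≈ 2872.73.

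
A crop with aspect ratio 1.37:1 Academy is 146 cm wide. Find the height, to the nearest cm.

Height = 146 / 1.370 = 106.57.

107 cm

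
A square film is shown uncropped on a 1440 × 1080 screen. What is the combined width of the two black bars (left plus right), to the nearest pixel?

360 px

square (1.000) < 4×3 (1.333), so the film fills the height.
Content width = 1080 × 1/1 ≈ 1080.00 px.
1440 − 1080.00 = 360.00 px of bars.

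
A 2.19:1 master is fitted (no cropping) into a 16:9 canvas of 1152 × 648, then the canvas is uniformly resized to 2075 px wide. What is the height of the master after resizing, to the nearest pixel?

947 px

Fitted into 1152×648, the master spans the width; its height is 1152 / 2.190 ≈ 526.03 px.
Resizing to 2075 px wide multiplies everything by 1.8012: 526.03 → 947.49 px.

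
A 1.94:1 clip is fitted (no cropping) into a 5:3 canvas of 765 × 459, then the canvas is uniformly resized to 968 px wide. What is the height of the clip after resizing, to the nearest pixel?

499 px

In the 765×459 frame the clip fills the width: height = 765 / 1.940 ≈ 394.33 px.
The frame scales by 968/765 = 1.2654; 394.33 × 1.2654 ≈ 498.97 px.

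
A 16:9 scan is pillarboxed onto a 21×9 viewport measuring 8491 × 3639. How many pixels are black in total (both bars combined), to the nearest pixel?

Since 1.778 < 2.333, the scan is height-limited.
That makes the image 6469.3333 px wide (3639 × 16/9).
Black = 8491 − 6469.3333 = 2021.6667 px.
Across the 3639-px span: 2021.6667 × 3639 ≈ 7356845 px.

7356845 pixels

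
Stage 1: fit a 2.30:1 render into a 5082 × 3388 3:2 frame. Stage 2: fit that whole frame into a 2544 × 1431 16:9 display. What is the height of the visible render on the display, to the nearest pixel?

933 px

Inside the 5082×3388 canvas the render is width-limited at 5082.00 × 2209.57.
The 3:2 canvas is height-limited in 2544×1431, giving 2146.50 × 1431.00; scale factor 0.4224.
Applying the same ×0.4224: 2209.57 → 933.26.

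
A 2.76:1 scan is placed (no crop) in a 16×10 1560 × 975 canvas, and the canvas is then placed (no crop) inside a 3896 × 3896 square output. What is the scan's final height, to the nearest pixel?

1412 px

First fit — 2.76:1 into 1560×975 spans the width: 1560.00 × 565.22.
16×10 in 3896×3896: fills the width, so the intermediate becomes 3896.00 × 2435.00 — a scale of ×2.4974.
So the scan's height is 565.22 × 2.4974 ≈ 1411.59.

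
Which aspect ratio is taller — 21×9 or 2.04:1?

21×9 = 2.333 and 2.04; 2.333 > 2.04. The smaller width-to-height ratio is the taller frame.

2.04:1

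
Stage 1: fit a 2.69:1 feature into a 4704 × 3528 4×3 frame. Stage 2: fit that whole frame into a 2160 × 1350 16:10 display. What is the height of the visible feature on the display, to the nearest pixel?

669 px

Inside the 4704×3528 canvas the feature is width-limited at 4704.00 × 1748.70.
The 4×3 canvas is height-limited in 2160×1350, giving 1800.00 × 1350.00; scale factor 0.3827.
Applying the same ×0.3827: 1748.70 → 669.14.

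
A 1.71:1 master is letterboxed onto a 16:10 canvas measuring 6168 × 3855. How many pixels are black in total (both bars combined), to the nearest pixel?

1.71:1 is wider than 16:10, so it spans the full width.
The master is 6168 / 1.710 ≈ 3607.0175 px tall.
Black = 3855 − 3607.0175 = 247.9825 px.
Bar area = 247.9825 × 6168 ≈ 1529556 px.

1529556 pixels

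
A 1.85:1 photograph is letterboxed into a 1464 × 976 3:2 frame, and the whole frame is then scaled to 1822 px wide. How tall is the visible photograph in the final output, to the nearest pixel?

At 1464×976 the photograph is width-limited, so height = 1464 / 1.850 ≈ 791.35 px.
The frame scales by 1822/1464 = 1.2445; 791.35 × 1.2445 ≈ 984.86 px.

985 px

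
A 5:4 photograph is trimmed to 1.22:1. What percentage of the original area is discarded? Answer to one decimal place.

2.4%

Going from 5:4 to 1.22:1 means cutting width while keeping height.
Area ratio = (1.220)/(1.250) = 97.60%; the remaining 2.40% is cropped out.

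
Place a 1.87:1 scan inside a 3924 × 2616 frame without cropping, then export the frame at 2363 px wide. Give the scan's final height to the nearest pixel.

At 3924×2616 the scan is width-limited, so height = 3924 / 1.870 ≈ 2098.40 px.
Resizing to 2363 px wide multiplies everything by 0.6022: 2098.40 → 1263.64 px.

1264 px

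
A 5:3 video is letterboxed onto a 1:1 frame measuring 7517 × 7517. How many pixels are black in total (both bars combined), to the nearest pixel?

Since 1.667 > 1.000, the video is width-limited.
Content height = 7517 × 3/5 ≈ 4510.2000 px.
7517 − 4510.2000 = 3006.8000 px of bars.
That's 3006.8000 × 7517 ≈ 22602116 black pixels.

22602116 pixels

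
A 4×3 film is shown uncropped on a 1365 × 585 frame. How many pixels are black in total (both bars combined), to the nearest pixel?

4×3 (1.333) < 21×9 (2.333), so the film fills the height.
That makes the image 780.0000 px wide (585 × 4/3).
Leftover width: 1365 − 780.0000 = 585.0000 px.
Bar area = 585.0000 × 585 ≈ 342225 px.

342225 pixels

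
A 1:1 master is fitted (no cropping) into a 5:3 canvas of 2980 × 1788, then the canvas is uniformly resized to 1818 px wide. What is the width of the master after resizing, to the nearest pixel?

1091 px

Fitted into 2980×1788, the master spans the height; its width is 1788 × 1/1 ≈ 1788.00 px.
Scaling 2980 → 1818 is ×0.6101, so the width becomes 1788.00 × 0.6101 ≈ 1090.80 px.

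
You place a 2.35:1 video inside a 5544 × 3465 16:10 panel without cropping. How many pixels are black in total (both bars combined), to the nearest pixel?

2.35:1 (2.350) > 16:10 (1.600), so the video fills the width.
The video is 5544 / 2.350 ≈ 2359.1489 px tall.
Leftover height: 3465 − 2359.1489 = 1105.8511 px.
Across the 5544-px span: 1105.8511 × 5544 ≈ 6130838 px.

6130838 pixels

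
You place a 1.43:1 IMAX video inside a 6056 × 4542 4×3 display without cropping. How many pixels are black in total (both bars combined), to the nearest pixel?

1859404 pixels

Since 1.430 > 1.333, the video is width-limited.
The video is 6056 / 1.430 ≈ 4234.9650 px tall.
Leftover height: 4542 − 4234.9650 = 307.0350 px.
Bar area = 307.0350 × 6056 ≈ 1859404 px.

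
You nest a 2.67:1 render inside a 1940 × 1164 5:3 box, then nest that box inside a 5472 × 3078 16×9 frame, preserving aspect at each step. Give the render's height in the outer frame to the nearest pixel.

1921 px

2.67:1 in 1940×1164: fills the width, so the render is 1940.00 × 726.59.
The 5:3 canvas is height-limited in 5472×3078, giving 5130.00 × 3078.00; scale factor 2.6443.
Applying the same ×2.6443: 726.59 → 1921.35.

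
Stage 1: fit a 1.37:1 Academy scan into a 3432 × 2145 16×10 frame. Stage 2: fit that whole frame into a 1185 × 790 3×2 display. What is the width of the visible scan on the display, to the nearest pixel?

1.37:1 Academy in 3432×2145: fills the height, so the scan is 2938.65 × 2145.00.
16×10 in 1185×790: fills the width, so the intermediate becomes 1185.00 × 740.62 — a scale of ×0.3453.
Applying the same ×0.3453: 2938.65 → 1014.66.

1015 px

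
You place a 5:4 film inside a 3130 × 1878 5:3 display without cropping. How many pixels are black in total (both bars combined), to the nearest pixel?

1469535 pixels

5:4 is narrower than 5:3, so it spans the full height.
Content width = 1878 × 5/4 ≈ 2347.5000 px.
3130 − 2347.5000 = 782.5000 px of bars.
Bar area = 782.5000 × 1878 ≈ 1469535 px.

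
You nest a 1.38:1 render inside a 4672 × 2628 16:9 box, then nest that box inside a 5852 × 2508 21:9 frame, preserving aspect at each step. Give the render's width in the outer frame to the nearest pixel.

3461 px

Inside the 4672×2628 canvas the render is height-limited at 3626.64 × 2628.00.
16:9 in 5852×2508: fills the height, so the intermediate becomes 4458.67 × 2508.00 — a scale of ×0.9543.
The render scales with it: width 3626.64 × 0.9543 ≈ 3461.04.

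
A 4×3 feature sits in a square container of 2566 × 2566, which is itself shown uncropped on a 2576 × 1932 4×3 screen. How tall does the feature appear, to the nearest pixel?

Inside the 2566×2566 canvas the feature is width-limited at 2566.00 × 1924.50.
square in 2576×1932: fills the height, so the intermediate becomes 1932.00 × 1932.00 — a scale of ×0.7529.
The feature scales with it: height 1924.50 × 0.7529 ≈ 1449.00.

1449 px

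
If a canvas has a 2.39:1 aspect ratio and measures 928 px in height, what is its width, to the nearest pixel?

At 2.39:1, 928 × 2.390 ≈ 2217.92.

2218 px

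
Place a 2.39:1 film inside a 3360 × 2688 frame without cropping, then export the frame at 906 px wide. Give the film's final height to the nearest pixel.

At 3360×2688 the film is width-limited, so height = 3360 / 2.390 ≈ 1405.86 px.
The frame scales by 906/3360 = 0.2696; 1405.86 × 0.2696 ≈ 379.08 px.

379 px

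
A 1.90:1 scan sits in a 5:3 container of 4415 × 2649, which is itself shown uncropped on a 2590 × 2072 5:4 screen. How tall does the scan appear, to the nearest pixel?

1363 px

First fit — 1.90:1 into 4415×2649 spans the width: 4415.00 × 2323.68.
Second fit — the 5:3 canvas into 2590×2072 spans the width: 2590.00 × 1554.00 (×0.5866 from 4415×2649).
The scan scales with it: height 2323.68 × 0.5866 ≈ 1363.16.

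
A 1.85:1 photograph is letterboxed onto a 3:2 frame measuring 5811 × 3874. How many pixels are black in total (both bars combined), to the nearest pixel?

1.85:1 is wider than 3:2, so it spans the full width.
That makes the image 3141.0811 px tall (5811 / 1.850).
Leftover height: 3874 − 3141.0811 = 732.9189 px.
That's 732.9189 × 5811 ≈ 4258992 black pixels.

4258992 pixels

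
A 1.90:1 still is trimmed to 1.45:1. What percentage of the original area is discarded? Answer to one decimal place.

1.45:1 is narrower than 1.90:1, so the crop keeps the full height and trims the width.
Fraction kept = (1.450)/(1.900) ≈ 76.32%, so 23.68% is lost.

23.7%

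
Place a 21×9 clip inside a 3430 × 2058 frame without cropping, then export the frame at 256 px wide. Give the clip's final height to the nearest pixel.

110 px

Fitted into 3430×2058, the clip spans the width; its height is 3430 × 9/21 ≈ 1470.00 px.
Scaling 3430 → 256 is ×0.0746, so the height becomes 1470.00 × 0.0746 ≈ 109.71 px.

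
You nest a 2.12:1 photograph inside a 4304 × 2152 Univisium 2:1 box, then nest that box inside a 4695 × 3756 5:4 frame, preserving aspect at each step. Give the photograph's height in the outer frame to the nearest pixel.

Inside the 4304×2152 canvas the photograph is width-limited at 4304.00 × 2030.19.
Second fit — the Univisium 2:1 canvas into 4695×3756 spans the width: 4695.00 × 2347.50 (×1.0908 from 4304×2152).
The photograph scales with it: height 2030.19 × 1.0908 ≈ 2214.62.

2215 px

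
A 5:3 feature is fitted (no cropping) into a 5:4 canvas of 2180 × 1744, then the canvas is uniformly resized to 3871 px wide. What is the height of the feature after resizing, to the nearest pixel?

2323 px

At 2180×1744 the feature is width-limited, so height = 2180 × 3/5 ≈ 1308.00 px.
The frame scales by 3871/2180 = 1.7757; 1308.00 × 1.7757 ≈ 2322.60 px.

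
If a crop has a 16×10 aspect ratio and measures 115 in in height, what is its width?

184 in

115 × 16/10 = 184.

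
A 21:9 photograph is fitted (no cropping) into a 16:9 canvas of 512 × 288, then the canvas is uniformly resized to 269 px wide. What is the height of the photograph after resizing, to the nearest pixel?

At 512×288 the photograph is width-limited, so height = 512 × 9/21 ≈ 219.43 px.
Scaling 512 → 269 is ×0.5254, so the height becomes 219.43 × 0.5254 ≈ 115.29 px.

115 px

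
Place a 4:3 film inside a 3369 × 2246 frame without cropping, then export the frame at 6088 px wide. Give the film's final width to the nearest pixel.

5412 px

Fitted into 3369×2246, the film spans the height; its width is 2246 × 4/3 ≈ 2994.67 px.
Resizing to 6088 px wide multiplies everything by 1.8071: 2994.67 → 5411.56 px.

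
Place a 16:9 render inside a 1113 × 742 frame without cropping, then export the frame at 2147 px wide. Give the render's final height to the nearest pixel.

At 1113×742 the render is width-limited, so height = 1113 × 9/16 ≈ 626.06 px.
Scaling 1113 → 2147 is ×1.9290, so the height becomes 626.06 × 1.9290 ≈ 1207.69 px.

1208 px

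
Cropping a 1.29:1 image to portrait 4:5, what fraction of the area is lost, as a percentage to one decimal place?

38.0%

The height stays; only width is cut (since portrait 4:5 is narrower than 1.29:1).
Fraction kept = (0.800)/(1.290) ≈ 62.02%, so 37.98% is lost.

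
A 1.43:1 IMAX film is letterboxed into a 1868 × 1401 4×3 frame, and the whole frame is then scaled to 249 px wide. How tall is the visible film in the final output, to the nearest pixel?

In the 1868×1401 frame the film fills the width: height = 1868 / 1.430 ≈ 1306.29 px.
The frame scales by 249/1868 = 0.1333; 1306.29 × 0.1333 ≈ 174.13 px.

174 px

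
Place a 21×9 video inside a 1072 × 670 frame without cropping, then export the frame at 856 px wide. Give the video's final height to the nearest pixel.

367 px

In the 1072×670 frame the video fills the width: height = 1072 × 9/21 ≈ 459.43 px.
Resizing to 856 px wide multiplies everything by 0.7985: 459.43 → 366.86 px.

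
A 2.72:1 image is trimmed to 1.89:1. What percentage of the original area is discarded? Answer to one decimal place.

30.5%

The height stays; only width is cut (since 1.89:1 is narrower than 2.72:1).
Area ratio = (1.890)/(2.720) = 69.49%; the remaining 30.51% is cropped out.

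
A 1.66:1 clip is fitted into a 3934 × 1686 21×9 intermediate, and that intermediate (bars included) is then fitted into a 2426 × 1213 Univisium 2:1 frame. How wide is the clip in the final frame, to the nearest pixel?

Inside the 3934×1686 canvas the clip is height-limited at 2798.76 × 1686.00.
21×9 in 2426×1213: fills the width, so the intermediate becomes 2426.00 × 1039.71 — a scale of ×0.6167.
Applying the same ×0.6167: 2798.76 → 1725.93.

1726 px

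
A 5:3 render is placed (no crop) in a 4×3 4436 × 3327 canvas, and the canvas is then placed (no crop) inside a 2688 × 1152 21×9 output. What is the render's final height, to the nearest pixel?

Inside the 4436×3327 canvas the render is width-limited at 4436.00 × 2661.60.
Second fit — the 4×3 canvas into 2688×1152 spans the height: 1536.00 × 1152.00 (×0.3463 from 4436×3327).
The render scales with it: height 2661.60 × 0.3463 ≈ 921.60.

922 px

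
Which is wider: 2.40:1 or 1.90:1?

2.4 and 1.9; 2.4 > 1.9.

2.40:1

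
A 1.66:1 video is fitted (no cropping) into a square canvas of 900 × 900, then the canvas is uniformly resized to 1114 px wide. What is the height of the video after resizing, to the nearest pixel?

671 px

Fitted into 900×900, the video spans the width; its height is 900 / 1.660 ≈ 542.17 px.
The frame scales by 1114/900 = 1.2378; 542.17 × 1.2378 ≈ 671.08 px.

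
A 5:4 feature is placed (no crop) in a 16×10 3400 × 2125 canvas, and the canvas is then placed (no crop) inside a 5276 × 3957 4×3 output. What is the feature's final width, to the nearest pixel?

Inside the 3400×2125 canvas the feature is height-limited at 2656.25 × 2125.00.
The 16×10 canvas is width-limited in 5276×3957, giving 5276.00 × 3297.50; scale factor 1.5518.
Applying the same ×1.5518: 2656.25 → 4121.88.

4122 px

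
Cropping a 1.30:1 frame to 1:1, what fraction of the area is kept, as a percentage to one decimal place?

76.9%

The height stays; only width is cut (since 1:1 is narrower than 1.30:1).
Area ratio = (1.000)/(1.300) = 76.92% retained.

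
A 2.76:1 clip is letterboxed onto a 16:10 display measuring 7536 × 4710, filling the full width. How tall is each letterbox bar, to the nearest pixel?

990 px

Content height = 7536 / 2.760 ≈ 2730.43 px.
Black = 4710 − 2730.43 = 1979.57 px, or 989.78 per bar.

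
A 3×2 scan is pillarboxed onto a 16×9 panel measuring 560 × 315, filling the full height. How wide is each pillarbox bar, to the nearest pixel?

44 px

The scan is 315 × 3/2 ≈ 472.50 px wide.
560 − 472.50 = 87.50 px of bars (43.75 each).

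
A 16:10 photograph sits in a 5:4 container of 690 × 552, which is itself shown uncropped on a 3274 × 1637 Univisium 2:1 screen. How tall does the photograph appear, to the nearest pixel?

1279 px

16:10 in 690×552: fills the width, so the photograph is 690.00 × 431.25.
The 5:4 canvas is height-limited in 3274×1637, giving 2046.25 × 1637.00; scale factor 2.9656.
Applying the same ×2.9656: 431.25 → 1278.91.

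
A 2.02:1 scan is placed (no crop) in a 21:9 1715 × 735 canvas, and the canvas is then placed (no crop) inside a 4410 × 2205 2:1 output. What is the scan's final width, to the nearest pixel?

First fit — 2.02:1 into 1715×735 spans the height: 1484.70 × 735.00.
21:9 in 4410×2205: fills the width, so the intermediate becomes 4410.00 × 1890.00 — a scale of ×2.5714.
The scan scales with it: width 1484.70 × 2.5714 ≈ 3817.80.

3818 px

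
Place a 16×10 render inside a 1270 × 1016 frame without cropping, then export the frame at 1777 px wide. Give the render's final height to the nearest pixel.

Fitted into 1270×1016, the render spans the width; its height is 1270 × 10/16 ≈ 793.75 px.
Resizing to 1777 px wide multiplies everything by 1.3992: 793.75 → 1110.62 px.

1111 px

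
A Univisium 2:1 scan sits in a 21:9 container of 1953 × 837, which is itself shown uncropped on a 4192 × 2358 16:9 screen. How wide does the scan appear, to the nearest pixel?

Inside the 1953×837 canvas the scan is height-limited at 1674.00 × 837.00.
21:9 in 4192×2358: fills the width, so the intermediate becomes 4192.00 × 1796.57 — a scale of ×2.1464.
Applying the same ×2.1464: 1674.00 → 3593.14.

3593 px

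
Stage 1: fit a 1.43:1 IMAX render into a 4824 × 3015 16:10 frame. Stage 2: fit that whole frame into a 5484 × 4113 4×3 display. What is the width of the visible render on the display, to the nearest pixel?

4901 px

Inside the 4824×3015 canvas the render is height-limited at 4311.45 × 3015.00.
Second fit — the 16:10 canvas into 5484×4113 spans the width: 5484.00 × 3427.50 (×1.1368 from 4824×3015).
The render scales with it: width 4311.45 × 1.1368 ≈ 4901.32.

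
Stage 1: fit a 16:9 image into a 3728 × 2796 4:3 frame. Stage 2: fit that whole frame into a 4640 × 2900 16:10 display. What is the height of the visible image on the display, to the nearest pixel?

Inside the 3728×2796 canvas the image is width-limited at 3728.00 × 2097.00.
Second fit — the 4:3 canvas into 4640×2900 spans the height: 3866.67 × 2900.00 (×1.0372 from 3728×2796).
Applying the same ×1.0372: 2097.00 → 2175.00.

2175 px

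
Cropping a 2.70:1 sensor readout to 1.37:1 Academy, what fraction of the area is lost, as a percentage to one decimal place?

49.3%

1.37:1 Academy is narrower than 2.70:1, so the crop keeps the full height and trims the width.
Area ratio = (1.370)/(2.700) = 50.74%; the remaining 49.26% is cropped out.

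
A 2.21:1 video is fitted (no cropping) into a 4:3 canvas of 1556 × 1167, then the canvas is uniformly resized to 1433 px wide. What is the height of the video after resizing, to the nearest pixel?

Fitted into 1556×1167, the video spans the width; its height is 1556 / 2.210 ≈ 704.07 px.
Scaling 1556 → 1433 is ×0.9210, so the height becomes 704.07 × 0.9210 ≈ 648.42 px.

648 px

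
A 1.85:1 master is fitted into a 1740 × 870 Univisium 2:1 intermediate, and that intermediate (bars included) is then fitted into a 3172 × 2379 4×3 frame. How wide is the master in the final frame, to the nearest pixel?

2934 px

First fit — 1.85:1 into 1740×870 spans the height: 1609.50 × 870.00.
The Univisium 2:1 canvas is width-limited in 3172×2379, giving 3172.00 × 1586.00; scale factor 1.8230.
So the master's width is 1609.50 × 1.8230 ≈ 2934.10.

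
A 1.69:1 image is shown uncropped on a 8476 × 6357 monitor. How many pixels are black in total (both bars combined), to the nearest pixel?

11371532 pixels

1.69:1 is wider than 4:3, so it spans the full width.
Content height = 8476 / 1.690 ≈ 5015.3846 px.
Black = 6357 − 5015.3846 = 1341.6154 px.
Across the 8476-px span: 1341.6154 × 8476 ≈ 11371532 px.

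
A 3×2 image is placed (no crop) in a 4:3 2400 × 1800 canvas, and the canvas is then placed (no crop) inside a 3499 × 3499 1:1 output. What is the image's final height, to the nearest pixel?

2333 px

First fit — 3×2 into 2400×1800 spans the width: 2400.00 × 1600.00.
The 4:3 canvas is width-limited in 3499×3499, giving 3499.00 × 2624.25; scale factor 1.4579.
The image scales with it: height 1600.00 × 1.4579 ≈ 2332.67.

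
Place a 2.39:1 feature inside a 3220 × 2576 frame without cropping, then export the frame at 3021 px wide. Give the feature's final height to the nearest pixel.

1264 px

Fitted into 3220×2576, the feature spans the width; its height is 3220 / 2.390 ≈ 1347.28 px.
Scaling 3220 → 3021 is ×0.9382, so the height becomes 1347.28 × 0.9382 ≈ 1264.02 px.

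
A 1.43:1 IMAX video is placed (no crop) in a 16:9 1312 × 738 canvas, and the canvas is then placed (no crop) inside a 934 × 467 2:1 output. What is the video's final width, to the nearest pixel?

668 px

Inside the 1312×738 canvas the video is height-limited at 1055.34 × 738.00.
The 16:9 canvas is height-limited in 934×467, giving 830.22 × 467.00; scale factor 0.6328.
Applying the same ×0.6328: 1055.34 → 667.81.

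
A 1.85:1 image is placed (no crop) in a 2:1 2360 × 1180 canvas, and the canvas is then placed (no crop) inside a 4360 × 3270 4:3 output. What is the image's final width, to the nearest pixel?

4033 px

Inside the 2360×1180 canvas the image is height-limited at 2183.00 × 1180.00.
2:1 in 4360×3270: fills the width, so the intermediate becomes 4360.00 × 2180.00 — a scale of ×1.8475.
So the image's width is 2183.00 × 1.8475 ≈ 4033.00.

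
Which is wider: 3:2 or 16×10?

16×10

3:2 = 1.5 and 16×10 = 1.6; 1.6 > 1.5.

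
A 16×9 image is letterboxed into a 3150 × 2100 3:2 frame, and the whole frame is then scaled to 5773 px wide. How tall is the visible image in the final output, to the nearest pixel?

Fitted into 3150×2100, the image spans the width; its height is 3150 × 9/16 ≈ 1771.88 px.
Scaling 3150 → 5773 is ×1.8327, so the height becomes 1771.88 × 1.8327 ≈ 3247.31 px.

3247 px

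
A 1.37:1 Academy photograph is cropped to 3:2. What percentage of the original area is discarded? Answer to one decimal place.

8.7%

Going from 1.37:1 Academy to 3:2 means cutting height while keeping width.
Fraction kept = (1.370)/(1.500) ≈ 91.33%, so 8.67% is lost.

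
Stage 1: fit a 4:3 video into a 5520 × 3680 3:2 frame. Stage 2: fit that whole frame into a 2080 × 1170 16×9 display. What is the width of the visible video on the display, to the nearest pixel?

1560 px

4:3 in 5520×3680: fills the height, so the video is 4906.67 × 3680.00.
3:2 in 2080×1170: fills the height, so the intermediate becomes 1755.00 × 1170.00 — a scale of ×0.3179.
The video scales with it: width 4906.67 × 0.3179 ≈ 1560.00.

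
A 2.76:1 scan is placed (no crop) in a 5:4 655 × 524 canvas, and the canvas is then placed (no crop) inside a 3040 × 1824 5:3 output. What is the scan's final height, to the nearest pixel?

First fit — 2.76:1 into 655×524 spans the width: 655.00 × 237.32.
5:4 in 3040×1824: fills the height, so the intermediate becomes 2280.00 × 1824.00 — a scale of ×3.4809.
Applying the same ×3.4809: 237.32 → 826.09.

826 px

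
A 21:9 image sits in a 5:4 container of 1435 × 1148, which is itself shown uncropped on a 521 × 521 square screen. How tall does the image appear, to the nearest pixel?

21:9 in 1435×1148: fills the width, so the image is 1435.00 × 615.00.
The 5:4 canvas is width-limited in 521×521, giving 521.00 × 416.80; scale factor 0.3631.
So the image's height is 615.00 × 0.3631 ≈ 223.29.

223 px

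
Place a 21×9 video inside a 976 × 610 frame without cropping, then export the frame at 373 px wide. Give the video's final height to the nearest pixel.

160 px

Fitted into 976×610, the video spans the width; its height is 976 × 9/21 ≈ 418.29 px.
Resizing to 373 px wide multiplies everything by 0.3822: 418.29 → 159.86 px.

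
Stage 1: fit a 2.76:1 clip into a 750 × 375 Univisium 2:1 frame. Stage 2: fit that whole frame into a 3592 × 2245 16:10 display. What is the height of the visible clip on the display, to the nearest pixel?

Inside the 750×375 canvas the clip is width-limited at 750.00 × 271.74.
Second fit — the Univisium 2:1 canvas into 3592×2245 spans the width: 3592.00 × 1796.00 (×4.7893 from 750×375).
Applying the same ×4.7893: 271.74 → 1301.45.

1301 px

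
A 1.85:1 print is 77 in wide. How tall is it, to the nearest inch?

42 in

77 / 1.850 = 41.62.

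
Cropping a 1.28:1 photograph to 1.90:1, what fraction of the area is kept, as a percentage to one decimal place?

67.4%

Going from 1.28:1 to 1.90:1 means cutting height while keeping width.
Fraction kept = (1.280)/(1.900) ≈ 67.37%.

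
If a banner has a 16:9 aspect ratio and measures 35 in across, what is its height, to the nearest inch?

20 in

At 16:9, 35 × 9/16 ≈ 19.69.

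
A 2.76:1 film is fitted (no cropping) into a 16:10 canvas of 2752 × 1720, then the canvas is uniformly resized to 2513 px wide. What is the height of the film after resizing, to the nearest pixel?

Fitted into 2752×1720, the film spans the width; its height is 2752 / 2.760 ≈ 997.10 px.
Resizing to 2513 px wide multiplies everything by 0.9132: 997.10 → 910.51 px.

911 px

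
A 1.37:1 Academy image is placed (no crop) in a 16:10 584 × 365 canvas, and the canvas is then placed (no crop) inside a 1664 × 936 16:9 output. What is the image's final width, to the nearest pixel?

Inside the 584×365 canvas the image is height-limited at 500.05 × 365.00.
The 16:10 canvas is height-limited in 1664×936, giving 1497.60 × 936.00; scale factor 2.5644.
So the image's width is 500.05 × 2.5644 ≈ 1282.32.

1282 px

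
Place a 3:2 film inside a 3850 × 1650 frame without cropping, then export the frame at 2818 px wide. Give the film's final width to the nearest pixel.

1812 px

At 3850×1650 the film is height-limited, so width = 1650 × 3/2 ≈ 2475.00 px.
Scaling 3850 → 2818 is ×0.7319, so the width becomes 2475.00 × 0.7319 ≈ 1811.57 px.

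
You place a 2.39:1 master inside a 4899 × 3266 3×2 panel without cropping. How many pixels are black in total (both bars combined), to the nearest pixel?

2.39:1 is wider than 3×2, so it spans the full width.
Content height = 4899 / 2.390 ≈ 2049.7908 px.
3266 − 2049.7908 = 1216.2092 px of bars.
Across the 4899-px span: 1216.2092 × 4899 ≈ 5958209 px.

5958209 pixels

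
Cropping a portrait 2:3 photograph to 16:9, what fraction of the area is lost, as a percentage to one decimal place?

62.5%

16:9 is wider than portrait 2:3, so the crop keeps the full width and trims the height.
Fraction kept = (0.667)/(1.778) ≈ 37.50%, so 62.50% is lost.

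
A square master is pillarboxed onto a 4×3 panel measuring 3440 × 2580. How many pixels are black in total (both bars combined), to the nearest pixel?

2218800 pixels

square is narrower than 4×3, so it spans the full height.
That makes the image 2580.0000 px wide (2580 × 1/1).
3440 − 2580.0000 = 860.0000 px of bars.
Across the 2580-px span: 860.0000 × 2580 ≈ 2218800 px.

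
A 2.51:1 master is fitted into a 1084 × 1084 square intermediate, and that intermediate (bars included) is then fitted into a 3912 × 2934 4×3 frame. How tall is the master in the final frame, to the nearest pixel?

2.51:1 in 1084×1084: fills the width, so the master is 1084.00 × 431.87.
square in 3912×2934: fills the height, so the intermediate becomes 2934.00 × 2934.00 — a scale of ×2.7066.
Applying the same ×2.7066: 431.87 → 1168.92.

1169 px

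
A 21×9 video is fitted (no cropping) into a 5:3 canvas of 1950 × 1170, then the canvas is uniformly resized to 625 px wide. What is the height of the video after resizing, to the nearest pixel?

268 px

At 1950×1170 the video is width-limited, so height = 1950 × 9/21 ≈ 835.71 px.
The frame scales by 625/1950 = 0.3205; 835.71 × 0.3205 ≈ 267.86 px.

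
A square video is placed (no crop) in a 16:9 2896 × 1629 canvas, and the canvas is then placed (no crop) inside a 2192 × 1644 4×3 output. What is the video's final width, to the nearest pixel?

1233 px

Inside the 2896×1629 canvas the video is height-limited at 1629.00 × 1629.00.
16:9 in 2192×1644: fills the width, so the intermediate becomes 2192.00 × 1233.00 — a scale of ×0.7569.
Applying the same ×0.7569: 1629.00 → 1233.00.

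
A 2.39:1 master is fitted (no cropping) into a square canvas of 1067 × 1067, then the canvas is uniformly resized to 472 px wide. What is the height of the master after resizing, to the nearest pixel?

197 px

At 1067×1067 the master is width-limited, so height = 1067 / 2.390 ≈ 446.44 px.
The frame scales by 472/1067 = 0.4424; 446.44 × 0.4424 ≈ 197.49 px.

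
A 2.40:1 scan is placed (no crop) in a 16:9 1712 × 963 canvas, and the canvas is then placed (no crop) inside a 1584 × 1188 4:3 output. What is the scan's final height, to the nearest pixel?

2.40:1 in 1712×963: fills the width, so the scan is 1712.00 × 713.33.
Second fit — the 16:9 canvas into 1584×1188 spans the width: 1584.00 × 891.00 (×0.9252 from 1712×963).
Applying the same ×0.9252: 713.33 → 660.00.

660 px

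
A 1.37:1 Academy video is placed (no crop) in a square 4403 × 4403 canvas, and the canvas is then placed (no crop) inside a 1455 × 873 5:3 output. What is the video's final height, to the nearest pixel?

637 px

1.37:1 Academy in 4403×4403: fills the width, so the video is 4403.00 × 3213.87.
square in 1455×873: fills the height, so the intermediate becomes 873.00 × 873.00 — a scale of ×0.1983.
Applying the same ×0.1983: 3213.87 → 637.23.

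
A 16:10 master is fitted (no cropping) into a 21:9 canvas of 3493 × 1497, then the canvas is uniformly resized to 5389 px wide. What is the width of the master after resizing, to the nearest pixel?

Fitted into 3493×1497, the master spans the height; its width is 1497 × 16/10 ≈ 2395.20 px.
Resizing to 5389 px wide multiplies everything by 1.5428: 2395.20 → 3695.31 px.

3695 px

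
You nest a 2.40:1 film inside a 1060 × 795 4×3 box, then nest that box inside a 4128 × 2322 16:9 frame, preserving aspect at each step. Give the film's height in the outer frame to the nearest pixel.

1290 px

First fit — 2.40:1 into 1060×795 spans the width: 1060.00 × 441.67.
Second fit — the 4×3 canvas into 4128×2322 spans the height: 3096.00 × 2322.00 (×2.9208 from 1060×795).
The film scales with it: height 441.67 × 2.9208 ≈ 1290.00.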